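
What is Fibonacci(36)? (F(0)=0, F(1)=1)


F(n)=F(n-1)+F(n-2)
...F(34)=5702887, F(35)=9227465, F(36)=14930352


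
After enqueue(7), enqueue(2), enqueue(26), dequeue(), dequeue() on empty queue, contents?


enqueue(7) -> [7]
enqueue(2) -> [7, 2]
enqueue(26) -> [7, 2, 26]
dequeue() returns 7 -> [2, 26]
dequeue() returns 2 -> [26]
Final queue (front to back): [26]


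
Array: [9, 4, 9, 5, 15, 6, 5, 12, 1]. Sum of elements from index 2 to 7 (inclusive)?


Prefix sums: [0, 9, 13, 22, 27, 42, 48, 53, 65, 66]
Sum[2..7] = prefix[8] - prefix[2] = 65 - 13 = 52


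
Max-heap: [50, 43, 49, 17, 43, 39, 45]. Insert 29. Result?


Append 29: [50, 43, 49, 17, 43, 39, 45, 29]
Bubble up: swap idx 7(29) with idx 3(17)
Result: [50, 43, 49, 29, 43, 39, 45, 17]


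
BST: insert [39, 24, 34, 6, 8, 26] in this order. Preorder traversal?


Root = 39; build tree by BST insertion.
Preorder traversal: [39, 24, 6, 8, 34, 26]


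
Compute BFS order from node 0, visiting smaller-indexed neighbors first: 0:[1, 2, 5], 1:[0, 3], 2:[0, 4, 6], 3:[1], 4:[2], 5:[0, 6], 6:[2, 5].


BFS queue: start with [0]
Visit order: [0, 1, 2, 5, 3, 4, 6]


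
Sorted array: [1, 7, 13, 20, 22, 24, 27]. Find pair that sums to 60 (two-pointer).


Two pointers: lo=0, hi=6
No pair sums to 60


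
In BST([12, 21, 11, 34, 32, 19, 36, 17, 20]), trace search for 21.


BST root = 12
Search for 21: compare at each node
Path: [12, 21]


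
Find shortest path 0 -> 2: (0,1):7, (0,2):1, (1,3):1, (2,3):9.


Dijkstra from 0:
Distances: {0: 0, 1: 7, 2: 1, 3: 8}
Shortest distance to 2 = 1, path = [0, 2]


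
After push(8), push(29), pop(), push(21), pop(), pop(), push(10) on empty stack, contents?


push(8) -> [8]
push(29) -> [8, 29]
pop() returns 29 -> [8]
push(21) -> [8, 21]
pop() returns 21 -> [8]
pop() returns 8 -> []
push(10) -> [10]
Final stack (bottom to top): [10]


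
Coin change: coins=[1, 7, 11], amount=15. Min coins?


dp[0]=0; dp[i]=1+min(dp[i-c] for c in coins)
...dp[10]=4, dp[11]=1, dp[12]=2, dp[13]=3, dp[14]=2, dp[15]=3
Minimum coins for 15 = 3


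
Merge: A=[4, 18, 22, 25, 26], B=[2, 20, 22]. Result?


Compare heads, take smaller each step.
Merged: [2, 4, 18, 20, 22, 22, 25, 26]


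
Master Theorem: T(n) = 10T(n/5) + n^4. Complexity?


a=10, b=5, c=4. log_5(10)=1.431 < c=4. Case 3: O(n^c) = O(n^4)
Complexity: O(n^4)


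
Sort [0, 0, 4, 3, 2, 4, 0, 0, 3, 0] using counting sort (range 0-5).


Count array: [5, 0, 1, 2, 2, 0]
Reconstruct: [0, 0, 0, 0, 0, 2, 3, 3, 4, 4]


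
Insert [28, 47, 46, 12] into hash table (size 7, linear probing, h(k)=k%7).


Insertions: 28->slot 0; 47->slot 5; 46->slot 4; 12->slot 6
Table: [28, None, None, None, 46, 47, 12]


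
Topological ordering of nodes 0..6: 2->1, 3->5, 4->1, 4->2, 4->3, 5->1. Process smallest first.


Kahn's algorithm, process smallest node first
Order: [0, 4, 2, 3, 5, 1, 6]


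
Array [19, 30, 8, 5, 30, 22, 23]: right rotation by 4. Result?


Right rotate by 4: [5, 30, 22, 23, 19, 30, 8]


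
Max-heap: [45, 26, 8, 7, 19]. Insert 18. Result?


Append 18: [45, 26, 8, 7, 19, 18]
Bubble up: swap idx 5(18) with idx 2(8)
Result: [45, 26, 18, 7, 19, 8]


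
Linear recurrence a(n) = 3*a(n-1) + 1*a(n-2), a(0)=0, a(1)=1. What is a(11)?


Build bottom-up:
...a(9)=12970, a(10)=42837, a(11)=3*42837+1*12970=141481


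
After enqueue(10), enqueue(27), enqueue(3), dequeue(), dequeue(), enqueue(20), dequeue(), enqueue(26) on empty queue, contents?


enqueue(10) -> [10]
enqueue(27) -> [10, 27]
enqueue(3) -> [10, 27, 3]
dequeue() returns 10 -> [27, 3]
dequeue() returns 27 -> [3]
enqueue(20) -> [3, 20]
dequeue() returns 3 -> [20]
enqueue(26) -> [20, 26]
Final queue (front to back): [20, 26]


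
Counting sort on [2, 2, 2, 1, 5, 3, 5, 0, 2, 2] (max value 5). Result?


Count array: [1, 1, 5, 1, 0, 2]
Reconstruct: [0, 1, 2, 2, 2, 2, 2, 3, 5, 5]


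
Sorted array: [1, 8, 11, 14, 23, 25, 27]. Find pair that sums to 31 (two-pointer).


Two pointers: lo=0, hi=6
Found pair: (8, 23) summing to 31


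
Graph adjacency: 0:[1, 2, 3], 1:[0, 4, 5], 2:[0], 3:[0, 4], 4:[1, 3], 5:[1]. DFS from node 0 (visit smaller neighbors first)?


DFS stack-based: start with [0]
Visit order: [0, 1, 4, 3, 5, 2]


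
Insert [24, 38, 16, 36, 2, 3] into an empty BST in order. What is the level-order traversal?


Root = 24; build tree by BST insertion.
Level-Order traversal: [24, 16, 38, 2, 36, 3]


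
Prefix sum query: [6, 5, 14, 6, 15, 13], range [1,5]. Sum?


Prefix sums: [0, 6, 11, 25, 31, 46, 59]
Sum[1..5] = prefix[6] - prefix[1] = 59 - 6 = 53


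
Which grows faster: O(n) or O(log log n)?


double-logarithmic grows slower than linear
O(log log n) is asymptotically smaller; O(n) grows faster


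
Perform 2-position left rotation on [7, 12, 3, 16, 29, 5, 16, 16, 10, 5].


Left rotate by 2: [3, 16, 29, 5, 16, 16, 10, 5, 7, 12]


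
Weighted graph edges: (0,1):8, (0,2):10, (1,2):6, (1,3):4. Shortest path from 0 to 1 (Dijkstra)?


Dijkstra from 0:
Distances: {0: 0, 1: 8, 2: 10, 3: 12}
Shortest distance to 1 = 8, path = [0, 1]


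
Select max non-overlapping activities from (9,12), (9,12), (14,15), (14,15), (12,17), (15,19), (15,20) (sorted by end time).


Greedy: pick earliest-ending, then skip overlaps.
Selected (3 activities): [(9, 12), (14, 15), (15, 19)]


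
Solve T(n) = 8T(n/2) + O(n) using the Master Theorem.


a=8, b=2, c=1. log_2(8)=3 > c=1. Case 1: O(n^log_b(a)) = O(n^3)
Complexity: O(n^3)


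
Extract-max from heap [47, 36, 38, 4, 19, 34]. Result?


Max = 47
Replace root with last, heapify down
Resulting heap: [38, 36, 34, 4, 19]


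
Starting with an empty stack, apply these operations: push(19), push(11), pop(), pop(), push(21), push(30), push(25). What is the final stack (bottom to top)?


push(19) -> [19]
push(11) -> [19, 11]
pop() returns 11 -> [19]
pop() returns 19 -> []
push(21) -> [21]
push(30) -> [21, 30]
push(25) -> [21, 30, 25]
Final stack (bottom to top): [21, 30, 25]


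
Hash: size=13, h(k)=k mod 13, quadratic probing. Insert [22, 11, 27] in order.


Insertions: 22->slot 9; 11->slot 11; 27->slot 1
Table: [None, 27, None, None, None, None, None, None, None, 22, None, 11, None]


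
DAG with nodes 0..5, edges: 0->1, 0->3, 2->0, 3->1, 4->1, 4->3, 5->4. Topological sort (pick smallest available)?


Kahn's algorithm, process smallest node first
Order: [2, 0, 5, 4, 3, 1]


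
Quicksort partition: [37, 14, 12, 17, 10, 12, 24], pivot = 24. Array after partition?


Elements <= 24 go left of pivot.
Result: [14, 12, 17, 10, 12, 24, 37], pivot at index 5


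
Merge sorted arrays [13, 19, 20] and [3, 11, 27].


Compare heads, take smaller each step.
Merged: [3, 11, 13, 19, 20, 27]


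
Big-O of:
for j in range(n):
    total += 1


Per nesting level: O(n) = O(n)
Complexity: O(n)


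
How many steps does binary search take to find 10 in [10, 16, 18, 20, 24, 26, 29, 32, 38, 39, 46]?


Search for 10:
[0,10] mid=5 arr[5]=26
[0,4] mid=2 arr[2]=18
[0,1] mid=0 arr[0]=10
Total: 3 comparisons


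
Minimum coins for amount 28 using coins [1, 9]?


dp[0]=0; dp[i]=1+min(dp[i-c] for c in coins)
...dp[23]=7, dp[24]=8, dp[25]=9, dp[26]=10, dp[27]=3, dp[28]=4
Minimum coins for 28 = 4


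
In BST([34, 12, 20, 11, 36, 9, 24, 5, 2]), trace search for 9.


BST root = 34
Search for 9: compare at each node
Path: [34, 12, 11, 9]


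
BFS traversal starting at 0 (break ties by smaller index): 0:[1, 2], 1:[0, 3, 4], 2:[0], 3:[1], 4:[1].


BFS queue: start with [0]
Visit order: [0, 1, 2, 3, 4]


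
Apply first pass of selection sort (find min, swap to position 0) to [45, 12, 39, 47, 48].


After one pass: [12, 45, 39, 47, 48]


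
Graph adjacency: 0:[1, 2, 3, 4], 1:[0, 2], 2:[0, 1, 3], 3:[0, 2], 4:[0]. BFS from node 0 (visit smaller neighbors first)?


BFS queue: start with [0]
Visit order: [0, 1, 2, 3, 4]


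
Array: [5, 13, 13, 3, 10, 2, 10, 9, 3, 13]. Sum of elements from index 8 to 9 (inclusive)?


Prefix sums: [0, 5, 18, 31, 34, 44, 46, 56, 65, 68, 81]
Sum[8..9] = prefix[10] - prefix[8] = 81 - 65 = 16


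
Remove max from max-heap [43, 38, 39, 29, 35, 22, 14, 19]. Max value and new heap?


Max = 43
Replace root with last, heapify down
Resulting heap: [39, 38, 22, 29, 35, 19, 14]


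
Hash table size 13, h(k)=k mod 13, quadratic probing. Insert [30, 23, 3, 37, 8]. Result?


Insertions: 30->slot 4; 23->slot 10; 3->slot 3; 37->slot 11; 8->slot 8
Table: [None, None, None, 3, 30, None, None, None, 8, None, 23, 37, None]


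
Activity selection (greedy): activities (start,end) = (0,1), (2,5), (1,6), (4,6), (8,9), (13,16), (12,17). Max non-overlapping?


Greedy: pick earliest-ending, then skip overlaps.
Selected (4 activities): [(0, 1), (2, 5), (8, 9), (13, 16)]


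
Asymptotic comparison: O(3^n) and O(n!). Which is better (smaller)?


exponential (base 3) grows slower than factorial
O(3^n) is asymptotically smaller; O(n!) grows faster


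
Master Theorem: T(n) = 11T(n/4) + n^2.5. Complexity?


a=11, b=4, c=2.5. log_4(11)=1.730 < c=2.5. Case 3: O(n^c) = O(n^2.500)
Complexity: O(n^2.500)


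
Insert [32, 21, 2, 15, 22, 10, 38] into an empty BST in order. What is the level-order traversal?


Root = 32; build tree by BST insertion.
Level-Order traversal: [32, 21, 38, 2, 22, 15, 10]


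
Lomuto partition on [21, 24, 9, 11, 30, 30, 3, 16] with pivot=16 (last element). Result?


Elements <= 16 go left of pivot.
Result: [9, 11, 3, 16, 30, 30, 21, 24], pivot at index 3


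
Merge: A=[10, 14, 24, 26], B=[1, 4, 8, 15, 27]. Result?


Compare heads, take smaller each step.
Merged: [1, 4, 8, 10, 14, 15, 24, 26, 27]


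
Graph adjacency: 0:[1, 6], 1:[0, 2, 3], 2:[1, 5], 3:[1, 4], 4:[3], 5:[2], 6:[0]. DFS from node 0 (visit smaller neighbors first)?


DFS stack-based: start with [0]
Visit order: [0, 1, 2, 5, 3, 4, 6]


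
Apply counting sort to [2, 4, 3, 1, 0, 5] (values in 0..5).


Count array: [1, 1, 1, 1, 1, 1]
Reconstruct: [0, 1, 2, 3, 4, 5]


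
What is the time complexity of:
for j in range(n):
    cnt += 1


Per nesting level: O(n) = O(n)
Complexity: O(n)


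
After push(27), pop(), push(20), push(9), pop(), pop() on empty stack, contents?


push(27) -> [27]
pop() returns 27 -> []
push(20) -> [20]
push(9) -> [20, 9]
pop() returns 9 -> [20]
pop() returns 20 -> []
Final stack (bottom to top): []


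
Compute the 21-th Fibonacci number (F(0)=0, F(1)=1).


F(n)=F(n-1)+F(n-2)
...F(19)=4181, F(20)=6765, F(21)=10946


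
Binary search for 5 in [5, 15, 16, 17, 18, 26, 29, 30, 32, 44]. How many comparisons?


Search for 5:
[0,9] mid=4 arr[4]=18
[0,3] mid=1 arr[1]=15
[0,0] mid=0 arr[0]=5
Total: 3 comparisons


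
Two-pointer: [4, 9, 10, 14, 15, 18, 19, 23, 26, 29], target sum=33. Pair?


Two pointers: lo=0, hi=9
Found pair: (4, 29) summing to 33


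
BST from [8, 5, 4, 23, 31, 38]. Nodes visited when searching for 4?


BST root = 8
Search for 4: compare at each node
Path: [8, 5, 4]


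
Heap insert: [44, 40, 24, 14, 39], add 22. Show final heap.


Append 22: [44, 40, 24, 14, 39, 22]
Bubble up: no swaps needed
Result: [44, 40, 24, 14, 39, 22]


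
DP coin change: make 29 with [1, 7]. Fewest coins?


dp[0]=0; dp[i]=1+min(dp[i-c] for c in coins)
...dp[24]=6, dp[25]=7, dp[26]=8, dp[27]=9, dp[28]=4, dp[29]=5
Minimum coins for 29 = 5


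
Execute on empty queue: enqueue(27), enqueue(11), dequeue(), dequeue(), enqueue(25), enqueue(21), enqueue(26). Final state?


enqueue(27) -> [27]
enqueue(11) -> [27, 11]
dequeue() returns 27 -> [11]
dequeue() returns 11 -> []
enqueue(25) -> [25]
enqueue(21) -> [25, 21]
enqueue(26) -> [25, 21, 26]
Final queue (front to back): [25, 21, 26]


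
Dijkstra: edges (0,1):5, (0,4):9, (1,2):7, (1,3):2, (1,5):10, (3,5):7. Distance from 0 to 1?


Dijkstra from 0:
Distances: {0: 0, 1: 5, 2: 12, 3: 7, 4: 9, 5: 14}
Shortest distance to 1 = 5, path = [0, 1]


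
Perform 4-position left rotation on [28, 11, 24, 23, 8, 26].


Left rotate by 4: [8, 26, 28, 11, 24, 23]


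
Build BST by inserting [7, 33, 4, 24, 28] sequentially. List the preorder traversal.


Root = 7; build tree by BST insertion.
Preorder traversal: [7, 4, 33, 24, 28]


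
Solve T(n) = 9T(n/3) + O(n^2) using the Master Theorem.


a=9, b=3, c=2. log_3(9)=2 = c=2. Case 2: O(n^c log n) = O(n^2 log n)
Complexity: O(n^2 log n)


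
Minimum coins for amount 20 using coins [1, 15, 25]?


dp[0]=0; dp[i]=1+min(dp[i-c] for c in coins)
...dp[15]=1, dp[16]=2, dp[17]=3, dp[18]=4, dp[19]=5, dp[20]=6
Minimum coins for 20 = 6


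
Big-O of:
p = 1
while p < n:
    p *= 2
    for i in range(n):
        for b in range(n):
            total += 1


Per nesting level: O(log n) * O(n) * O(n) = O(n^2 log n)
Complexity: O(n^2 log n)


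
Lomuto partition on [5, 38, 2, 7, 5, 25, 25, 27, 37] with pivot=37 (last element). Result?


Elements <= 37 go left of pivot.
Result: [5, 2, 7, 5, 25, 25, 27, 37, 38], pivot at index 7


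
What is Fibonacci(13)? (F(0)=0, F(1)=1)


F(n)=F(n-1)+F(n-2)
...F(11)=89, F(12)=144, F(13)=233


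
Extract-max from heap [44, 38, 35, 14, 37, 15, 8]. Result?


Max = 44
Replace root with last, heapify down
Resulting heap: [38, 37, 35, 14, 8, 15]


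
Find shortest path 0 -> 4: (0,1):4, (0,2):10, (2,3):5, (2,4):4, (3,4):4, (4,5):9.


Dijkstra from 0:
Distances: {0: 0, 1: 4, 2: 10, 3: 15, 4: 14, 5: 23}
Shortest distance to 4 = 14, path = [0, 2, 4]


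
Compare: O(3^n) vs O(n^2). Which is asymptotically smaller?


quadratic grows slower than exponential (base 3)
O(n^2) is asymptotically smaller; O(3^n) grows faster


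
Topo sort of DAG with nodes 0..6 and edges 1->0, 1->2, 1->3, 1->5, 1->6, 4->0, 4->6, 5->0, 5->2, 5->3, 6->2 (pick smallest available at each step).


Kahn's algorithm, process smallest node first
Order: [1, 4, 5, 0, 3, 6, 2]


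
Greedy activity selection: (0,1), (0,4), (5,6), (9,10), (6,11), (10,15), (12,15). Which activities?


Greedy: pick earliest-ending, then skip overlaps.
Selected (4 activities): [(0, 1), (5, 6), (9, 10), (10, 15)]


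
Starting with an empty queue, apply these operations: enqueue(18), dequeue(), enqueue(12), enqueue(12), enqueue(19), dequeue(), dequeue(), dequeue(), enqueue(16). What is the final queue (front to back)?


enqueue(18) -> [18]
dequeue() returns 18 -> []
enqueue(12) -> [12]
enqueue(12) -> [12, 12]
enqueue(19) -> [12, 12, 19]
dequeue() returns 12 -> [12, 19]
dequeue() returns 12 -> [19]
dequeue() returns 19 -> []
enqueue(16) -> [16]
Final queue (front to back): [16]


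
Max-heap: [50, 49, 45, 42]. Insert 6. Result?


Append 6: [50, 49, 45, 42, 6]
Bubble up: no swaps needed
Result: [50, 49, 45, 42, 6]


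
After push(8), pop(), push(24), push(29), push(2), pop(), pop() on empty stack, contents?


push(8) -> [8]
pop() returns 8 -> []
push(24) -> [24]
push(29) -> [24, 29]
push(2) -> [24, 29, 2]
pop() returns 2 -> [24, 29]
pop() returns 29 -> [24]
Final stack (bottom to top): [24]


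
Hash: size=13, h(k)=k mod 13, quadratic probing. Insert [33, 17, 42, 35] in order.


Insertions: 33->slot 7; 17->slot 4; 42->slot 3; 35->slot 9
Table: [None, None, None, 42, 17, None, None, 33, None, 35, None, None, None]


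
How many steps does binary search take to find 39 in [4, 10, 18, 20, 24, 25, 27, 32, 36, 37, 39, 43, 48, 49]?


Search for 39:
[0,13] mid=6 arr[6]=27
[7,13] mid=10 arr[10]=39
Total: 2 comparisons


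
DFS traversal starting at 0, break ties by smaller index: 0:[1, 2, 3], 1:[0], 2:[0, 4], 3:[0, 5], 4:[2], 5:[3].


DFS stack-based: start with [0]
Visit order: [0, 1, 2, 4, 3, 5]


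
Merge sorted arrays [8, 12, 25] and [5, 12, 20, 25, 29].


Compare heads, take smaller each step.
Merged: [5, 8, 12, 12, 20, 25, 25, 29]


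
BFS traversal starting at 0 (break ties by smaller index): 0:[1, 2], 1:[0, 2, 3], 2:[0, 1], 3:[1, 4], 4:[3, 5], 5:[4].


BFS queue: start with [0]
Visit order: [0, 1, 2, 3, 4, 5]


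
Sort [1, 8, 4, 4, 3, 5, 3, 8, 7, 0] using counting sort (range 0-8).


Count array: [1, 1, 0, 2, 2, 1, 0, 1, 2]
Reconstruct: [0, 1, 3, 3, 4, 4, 5, 7, 8, 8]


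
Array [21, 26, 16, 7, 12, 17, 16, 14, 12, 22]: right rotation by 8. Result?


Right rotate by 8: [16, 7, 12, 17, 16, 14, 12, 22, 21, 26]


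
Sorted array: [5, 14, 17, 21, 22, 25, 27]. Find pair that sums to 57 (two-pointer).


Two pointers: lo=0, hi=6
No pair sums to 57


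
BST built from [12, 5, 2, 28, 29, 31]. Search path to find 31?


BST root = 12
Search for 31: compare at each node
Path: [12, 28, 29, 31]


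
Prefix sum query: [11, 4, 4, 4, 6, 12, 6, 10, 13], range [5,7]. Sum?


Prefix sums: [0, 11, 15, 19, 23, 29, 41, 47, 57, 70]
Sum[5..7] = prefix[8] - prefix[5] = 57 - 29 = 28


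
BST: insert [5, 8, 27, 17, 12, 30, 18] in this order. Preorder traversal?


Root = 5; build tree by BST insertion.
Preorder traversal: [5, 8, 27, 17, 12, 18, 30]


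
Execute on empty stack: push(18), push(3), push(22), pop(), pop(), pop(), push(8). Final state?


push(18) -> [18]
push(3) -> [18, 3]
push(22) -> [18, 3, 22]
pop() returns 22 -> [18, 3]
pop() returns 3 -> [18]
pop() returns 18 -> []
push(8) -> [8]
Final stack (bottom to top): [8]


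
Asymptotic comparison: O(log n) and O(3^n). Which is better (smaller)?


logarithmic grows slower than exponential (base 3)
O(log n) is asymptotically smaller; O(3^n) grows faster


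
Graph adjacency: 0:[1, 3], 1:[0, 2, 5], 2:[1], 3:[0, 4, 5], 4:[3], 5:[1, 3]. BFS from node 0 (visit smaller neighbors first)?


BFS queue: start with [0]
Visit order: [0, 1, 3, 2, 5, 4]


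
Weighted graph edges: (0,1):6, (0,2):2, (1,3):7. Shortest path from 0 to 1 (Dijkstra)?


Dijkstra from 0:
Distances: {0: 0, 1: 6, 2: 2, 3: 13}
Shortest distance to 1 = 6, path = [0, 1]


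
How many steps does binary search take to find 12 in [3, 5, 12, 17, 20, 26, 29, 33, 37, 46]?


Search for 12:
[0,9] mid=4 arr[4]=20
[0,3] mid=1 arr[1]=5
[2,3] mid=2 arr[2]=12
Total: 3 comparisons


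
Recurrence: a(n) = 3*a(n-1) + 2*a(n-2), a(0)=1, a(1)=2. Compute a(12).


Build bottom-up:
...a(10)=204020, a(11)=726628, a(12)=3*726628+2*204020=2587924


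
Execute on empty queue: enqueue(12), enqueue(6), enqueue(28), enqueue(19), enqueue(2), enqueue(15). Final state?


enqueue(12) -> [12]
enqueue(6) -> [12, 6]
enqueue(28) -> [12, 6, 28]
enqueue(19) -> [12, 6, 28, 19]
enqueue(2) -> [12, 6, 28, 19, 2]
enqueue(15) -> [12, 6, 28, 19, 2, 15]
Final queue (front to back): [12, 6, 28, 19, 2, 15]


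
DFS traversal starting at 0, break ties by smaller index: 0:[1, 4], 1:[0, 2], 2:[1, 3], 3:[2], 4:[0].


DFS stack-based: start with [0]
Visit order: [0, 1, 2, 3, 4]


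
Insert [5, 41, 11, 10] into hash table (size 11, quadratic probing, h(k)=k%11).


Insertions: 5->slot 5; 41->slot 8; 11->slot 0; 10->slot 10
Table: [11, None, None, None, None, 5, None, None, 41, None, 10]


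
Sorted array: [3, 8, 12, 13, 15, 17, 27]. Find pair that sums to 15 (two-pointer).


Two pointers: lo=0, hi=6
Found pair: (3, 12) summing to 15


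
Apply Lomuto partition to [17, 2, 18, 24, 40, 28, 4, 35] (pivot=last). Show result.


Elements <= 35 go left of pivot.
Result: [17, 2, 18, 24, 28, 4, 35, 40], pivot at index 6


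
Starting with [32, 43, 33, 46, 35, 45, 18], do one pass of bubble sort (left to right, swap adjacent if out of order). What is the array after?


After one pass: [32, 33, 43, 35, 45, 18, 46]


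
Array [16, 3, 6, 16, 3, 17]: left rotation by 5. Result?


Left rotate by 5: [17, 16, 3, 6, 16, 3]


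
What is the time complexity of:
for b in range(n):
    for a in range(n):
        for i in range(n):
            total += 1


Per nesting level: O(n) * O(n) * O(n) = O(n^3)
Complexity: O(n^3)


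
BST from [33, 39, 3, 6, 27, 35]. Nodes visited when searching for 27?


BST root = 33
Search for 27: compare at each node
Path: [33, 3, 6, 27]


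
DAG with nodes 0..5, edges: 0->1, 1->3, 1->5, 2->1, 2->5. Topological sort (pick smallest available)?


Kahn's algorithm, process smallest node first
Order: [0, 2, 1, 3, 4, 5]


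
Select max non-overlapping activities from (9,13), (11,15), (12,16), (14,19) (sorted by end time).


Greedy: pick earliest-ending, then skip overlaps.
Selected (2 activities): [(9, 13), (14, 19)]


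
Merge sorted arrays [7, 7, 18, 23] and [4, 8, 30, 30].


Compare heads, take smaller each step.
Merged: [4, 7, 7, 8, 18, 23, 30, 30]


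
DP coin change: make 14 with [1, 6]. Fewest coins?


dp[0]=0; dp[i]=1+min(dp[i-c] for c in coins)
...dp[9]=4, dp[10]=5, dp[11]=6, dp[12]=2, dp[13]=3, dp[14]=4
Minimum coins for 14 = 4


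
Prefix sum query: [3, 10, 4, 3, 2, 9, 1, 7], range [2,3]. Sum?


Prefix sums: [0, 3, 13, 17, 20, 22, 31, 32, 39]
Sum[2..3] = prefix[4] - prefix[2] = 20 - 13 = 7


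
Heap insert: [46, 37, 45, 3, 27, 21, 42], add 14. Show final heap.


Append 14: [46, 37, 45, 3, 27, 21, 42, 14]
Bubble up: swap idx 7(14) with idx 3(3)
Result: [46, 37, 45, 14, 27, 21, 42, 3]


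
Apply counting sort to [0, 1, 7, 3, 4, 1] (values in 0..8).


Count array: [1, 2, 0, 1, 1, 0, 0, 1, 0]
Reconstruct: [0, 1, 1, 3, 4, 7]


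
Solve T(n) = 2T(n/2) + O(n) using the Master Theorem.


a=2, b=2, c=1. log_2(2)=1 = c=1. Case 2: O(n^c log n) = O(n log n)
Complexity: O(n log n)


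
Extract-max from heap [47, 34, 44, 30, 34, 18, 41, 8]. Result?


Max = 47
Replace root with last, heapify down
Resulting heap: [44, 34, 41, 30, 34, 18, 8]


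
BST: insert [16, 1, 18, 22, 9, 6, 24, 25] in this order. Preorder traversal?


Root = 16; build tree by BST insertion.
Preorder traversal: [16, 1, 9, 6, 18, 22, 24, 25]


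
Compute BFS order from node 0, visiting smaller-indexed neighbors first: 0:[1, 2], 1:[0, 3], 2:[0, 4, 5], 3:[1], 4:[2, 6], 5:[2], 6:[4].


BFS queue: start with [0]
Visit order: [0, 1, 2, 3, 4, 5, 6]


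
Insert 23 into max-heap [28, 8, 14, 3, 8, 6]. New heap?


Append 23: [28, 8, 14, 3, 8, 6, 23]
Bubble up: swap idx 6(23) with idx 2(14)
Result: [28, 8, 23, 3, 8, 6, 14]


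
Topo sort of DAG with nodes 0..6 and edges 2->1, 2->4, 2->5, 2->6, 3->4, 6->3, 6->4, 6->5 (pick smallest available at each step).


Kahn's algorithm, process smallest node first
Order: [0, 2, 1, 6, 3, 4, 5]


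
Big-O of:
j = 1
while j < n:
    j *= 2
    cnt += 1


Per nesting level: O(log n) = O(log n)
Complexity: O(log n)


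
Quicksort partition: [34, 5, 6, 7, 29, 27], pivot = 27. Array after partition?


Elements <= 27 go left of pivot.
Result: [5, 6, 7, 27, 29, 34], pivot at index 3


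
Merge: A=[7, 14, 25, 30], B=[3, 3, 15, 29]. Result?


Compare heads, take smaller each step.
Merged: [3, 3, 7, 14, 15, 25, 29, 30]


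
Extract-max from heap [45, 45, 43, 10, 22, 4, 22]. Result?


Max = 45
Replace root with last, heapify down
Resulting heap: [45, 22, 43, 10, 22, 4]


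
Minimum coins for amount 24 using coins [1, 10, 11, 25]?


dp[0]=0; dp[i]=1+min(dp[i-c] for c in coins)
...dp[19]=9, dp[20]=2, dp[21]=2, dp[22]=2, dp[23]=3, dp[24]=4
Minimum coins for 24 = 4


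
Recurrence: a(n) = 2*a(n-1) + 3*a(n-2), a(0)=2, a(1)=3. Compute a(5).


Build bottom-up:
...a(3)=33, a(4)=102, a(5)=2*102+3*33=303


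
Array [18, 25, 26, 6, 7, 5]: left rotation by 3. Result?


Left rotate by 3: [6, 7, 5, 18, 25, 26]


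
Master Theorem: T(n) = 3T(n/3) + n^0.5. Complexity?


a=3, b=3, c=0.5. log_3(3)=1 > c=0.5. Case 1: O(n^log_b(a)) = O(n)
Complexity: O(n)


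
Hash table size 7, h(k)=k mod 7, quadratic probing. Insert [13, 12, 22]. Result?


Insertions: 13->slot 6; 12->slot 5; 22->slot 1
Table: [None, 22, None, None, None, 12, 13]


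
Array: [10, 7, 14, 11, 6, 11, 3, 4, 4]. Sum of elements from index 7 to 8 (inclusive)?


Prefix sums: [0, 10, 17, 31, 42, 48, 59, 62, 66, 70]
Sum[7..8] = prefix[9] - prefix[7] = 70 - 62 = 8


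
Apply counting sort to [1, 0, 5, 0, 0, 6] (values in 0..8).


Count array: [3, 1, 0, 0, 0, 1, 1, 0, 0]
Reconstruct: [0, 0, 0, 1, 5, 6]


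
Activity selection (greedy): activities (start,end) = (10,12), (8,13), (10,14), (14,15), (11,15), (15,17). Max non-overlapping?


Greedy: pick earliest-ending, then skip overlaps.
Selected (3 activities): [(10, 12), (14, 15), (15, 17)]


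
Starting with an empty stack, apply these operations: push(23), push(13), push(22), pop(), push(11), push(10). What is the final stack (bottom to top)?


push(23) -> [23]
push(13) -> [23, 13]
push(22) -> [23, 13, 22]
pop() returns 22 -> [23, 13]
push(11) -> [23, 13, 11]
push(10) -> [23, 13, 11, 10]
Final stack (bottom to top): [23, 13, 11, 10]


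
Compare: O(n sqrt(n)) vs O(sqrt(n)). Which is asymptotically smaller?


sublinear grows slower than n^1.5
O(sqrt(n)) is asymptotically smaller; O(n sqrt(n)) grows faster


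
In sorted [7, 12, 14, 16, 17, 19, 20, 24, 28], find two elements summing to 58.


Two pointers: lo=0, hi=8
No pair sums to 58


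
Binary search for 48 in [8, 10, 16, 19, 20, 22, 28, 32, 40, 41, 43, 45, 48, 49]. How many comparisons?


Search for 48:
[0,13] mid=6 arr[6]=28
[7,13] mid=10 arr[10]=43
[11,13] mid=12 arr[12]=48
Total: 3 comparisons


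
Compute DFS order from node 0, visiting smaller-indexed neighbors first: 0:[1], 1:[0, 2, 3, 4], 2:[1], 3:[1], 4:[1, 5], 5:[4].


DFS stack-based: start with [0]
Visit order: [0, 1, 2, 3, 4, 5]


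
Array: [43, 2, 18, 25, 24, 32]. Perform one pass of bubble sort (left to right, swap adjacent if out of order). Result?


After one pass: [2, 18, 25, 24, 32, 43]


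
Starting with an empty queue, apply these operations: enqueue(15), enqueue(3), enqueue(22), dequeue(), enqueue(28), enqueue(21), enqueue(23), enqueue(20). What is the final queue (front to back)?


enqueue(15) -> [15]
enqueue(3) -> [15, 3]
enqueue(22) -> [15, 3, 22]
dequeue() returns 15 -> [3, 22]
enqueue(28) -> [3, 22, 28]
enqueue(21) -> [3, 22, 28, 21]
enqueue(23) -> [3, 22, 28, 21, 23]
enqueue(20) -> [3, 22, 28, 21, 23, 20]
Final queue (front to back): [3, 22, 28, 21, 23, 20]


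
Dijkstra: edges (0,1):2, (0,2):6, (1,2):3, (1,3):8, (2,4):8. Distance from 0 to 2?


Dijkstra from 0:
Distances: {0: 0, 1: 2, 2: 5, 3: 10, 4: 13}
Shortest distance to 2 = 5, path = [0, 1, 2]


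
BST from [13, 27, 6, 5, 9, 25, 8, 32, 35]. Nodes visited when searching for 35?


BST root = 13
Search for 35: compare at each node
Path: [13, 27, 32, 35]


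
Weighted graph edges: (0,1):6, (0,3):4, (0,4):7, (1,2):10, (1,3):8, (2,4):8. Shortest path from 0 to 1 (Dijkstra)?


Dijkstra from 0:
Distances: {0: 0, 1: 6, 2: 15, 3: 4, 4: 7}
Shortest distance to 1 = 6, path = [0, 1]


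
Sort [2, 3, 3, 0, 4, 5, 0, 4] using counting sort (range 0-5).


Count array: [2, 0, 1, 2, 2, 1]
Reconstruct: [0, 0, 2, 3, 3, 4, 4, 5]


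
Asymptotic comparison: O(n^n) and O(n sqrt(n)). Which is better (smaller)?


n^1.5 grows slower than n^n
O(n sqrt(n)) is asymptotically smaller; O(n^n) grows faster


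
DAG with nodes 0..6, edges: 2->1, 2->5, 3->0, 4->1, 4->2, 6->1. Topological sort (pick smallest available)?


Kahn's algorithm, process smallest node first
Order: [3, 0, 4, 2, 5, 6, 1]


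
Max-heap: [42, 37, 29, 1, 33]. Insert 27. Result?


Append 27: [42, 37, 29, 1, 33, 27]
Bubble up: no swaps needed
Result: [42, 37, 29, 1, 33, 27]


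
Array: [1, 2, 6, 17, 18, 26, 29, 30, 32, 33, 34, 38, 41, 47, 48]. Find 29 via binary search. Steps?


Search for 29:
[0,14] mid=7 arr[7]=30
[0,6] mid=3 arr[3]=17
[4,6] mid=5 arr[5]=26
[6,6] mid=6 arr[6]=29
Total: 4 comparisons


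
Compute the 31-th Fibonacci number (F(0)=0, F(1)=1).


F(n)=F(n-1)+F(n-2)
...F(29)=514229, F(30)=832040, F(31)=1346269


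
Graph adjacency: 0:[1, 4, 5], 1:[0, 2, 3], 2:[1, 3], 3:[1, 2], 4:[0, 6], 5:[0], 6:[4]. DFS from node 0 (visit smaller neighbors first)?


DFS stack-based: start with [0]
Visit order: [0, 1, 2, 3, 4, 6, 5]


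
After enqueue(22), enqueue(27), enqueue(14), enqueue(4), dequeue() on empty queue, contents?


enqueue(22) -> [22]
enqueue(27) -> [22, 27]
enqueue(14) -> [22, 27, 14]
enqueue(4) -> [22, 27, 14, 4]
dequeue() returns 22 -> [27, 14, 4]
Final queue (front to back): [27, 14, 4]


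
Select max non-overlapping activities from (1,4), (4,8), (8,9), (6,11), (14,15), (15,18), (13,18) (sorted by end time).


Greedy: pick earliest-ending, then skip overlaps.
Selected (5 activities): [(1, 4), (4, 8), (8, 9), (14, 15), (15, 18)]


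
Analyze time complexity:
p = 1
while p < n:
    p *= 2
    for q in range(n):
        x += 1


Per nesting level: O(log n) * O(n) = O(n log n)
Complexity: O(n log n)


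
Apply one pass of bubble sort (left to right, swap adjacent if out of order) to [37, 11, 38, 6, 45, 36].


After one pass: [11, 37, 6, 38, 36, 45]


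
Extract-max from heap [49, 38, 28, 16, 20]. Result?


Max = 49
Replace root with last, heapify down
Resulting heap: [38, 20, 28, 16]


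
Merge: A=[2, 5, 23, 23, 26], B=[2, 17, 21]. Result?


Compare heads, take smaller each step.
Merged: [2, 2, 5, 17, 21, 23, 23, 26]


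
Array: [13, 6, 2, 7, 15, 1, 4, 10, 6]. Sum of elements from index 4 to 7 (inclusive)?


Prefix sums: [0, 13, 19, 21, 28, 43, 44, 48, 58, 64]
Sum[4..7] = prefix[8] - prefix[4] = 58 - 28 = 30


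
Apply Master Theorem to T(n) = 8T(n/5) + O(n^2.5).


a=8, b=5, c=2.5. log_5(8)=1.292 < c=2.5. Case 3: O(n^c) = O(n^2.500)
Complexity: O(n^2.500)


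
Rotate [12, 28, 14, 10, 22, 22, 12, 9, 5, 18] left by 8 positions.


Left rotate by 8: [5, 18, 12, 28, 14, 10, 22, 22, 12, 9]


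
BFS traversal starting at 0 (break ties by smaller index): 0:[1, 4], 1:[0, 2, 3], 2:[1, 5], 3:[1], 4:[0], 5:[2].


BFS queue: start with [0]
Visit order: [0, 1, 4, 2, 3, 5]


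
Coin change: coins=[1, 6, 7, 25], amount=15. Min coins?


dp[0]=0; dp[i]=1+min(dp[i-c] for c in coins)
...dp[10]=4, dp[11]=5, dp[12]=2, dp[13]=2, dp[14]=2, dp[15]=3
Minimum coins for 15 = 3


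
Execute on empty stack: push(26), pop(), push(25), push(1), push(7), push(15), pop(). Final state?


push(26) -> [26]
pop() returns 26 -> []
push(25) -> [25]
push(1) -> [25, 1]
push(7) -> [25, 1, 7]
push(15) -> [25, 1, 7, 15]
pop() returns 15 -> [25, 1, 7]
Final stack (bottom to top): [25, 1, 7]


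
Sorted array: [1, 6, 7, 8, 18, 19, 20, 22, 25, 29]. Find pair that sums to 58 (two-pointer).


Two pointers: lo=0, hi=9
No pair sums to 58


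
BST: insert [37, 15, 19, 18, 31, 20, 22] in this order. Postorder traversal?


Root = 37; build tree by BST insertion.
Postorder traversal: [18, 22, 20, 31, 19, 15, 37]


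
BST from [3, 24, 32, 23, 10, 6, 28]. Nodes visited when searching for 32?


BST root = 3
Search for 32: compare at each node
Path: [3, 24, 32]


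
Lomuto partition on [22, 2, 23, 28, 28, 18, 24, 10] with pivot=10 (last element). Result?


Elements <= 10 go left of pivot.
Result: [2, 10, 23, 28, 28, 18, 24, 22], pivot at index 1


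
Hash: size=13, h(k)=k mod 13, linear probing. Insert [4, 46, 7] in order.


Insertions: 4->slot 4; 46->slot 7; 7->slot 8
Table: [None, None, None, None, 4, None, None, 46, 7, None, None, None, None]


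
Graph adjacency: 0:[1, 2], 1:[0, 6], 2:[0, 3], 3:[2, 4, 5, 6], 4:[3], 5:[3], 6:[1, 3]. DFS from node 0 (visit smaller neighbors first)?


DFS stack-based: start with [0]
Visit order: [0, 1, 6, 3, 2, 4, 5]


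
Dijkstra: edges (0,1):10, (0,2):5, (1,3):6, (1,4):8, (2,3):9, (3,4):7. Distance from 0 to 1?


Dijkstra from 0:
Distances: {0: 0, 1: 10, 2: 5, 3: 14, 4: 18}
Shortest distance to 1 = 10, path = [0, 1]


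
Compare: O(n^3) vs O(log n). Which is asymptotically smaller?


logarithmic grows slower than cubic
O(log n) is asymptotically smaller; O(n^3) grows faster


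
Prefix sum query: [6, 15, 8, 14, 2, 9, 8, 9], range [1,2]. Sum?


Prefix sums: [0, 6, 21, 29, 43, 45, 54, 62, 71]
Sum[1..2] = prefix[3] - prefix[1] = 29 - 6 = 23


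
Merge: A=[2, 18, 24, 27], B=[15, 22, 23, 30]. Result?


Compare heads, take smaller each step.
Merged: [2, 15, 18, 22, 23, 24, 27, 30]


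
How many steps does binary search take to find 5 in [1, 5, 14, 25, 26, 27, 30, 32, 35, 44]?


Search for 5:
[0,9] mid=4 arr[4]=26
[0,3] mid=1 arr[1]=5
Total: 2 comparisons


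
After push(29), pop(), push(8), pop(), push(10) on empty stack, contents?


push(29) -> [29]
pop() returns 29 -> []
push(8) -> [8]
pop() returns 8 -> []
push(10) -> [10]
Final stack (bottom to top): [10]


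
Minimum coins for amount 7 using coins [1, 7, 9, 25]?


dp[0]=0; dp[i]=1+min(dp[i-c] for c in coins)
...dp[2]=2, dp[3]=3, dp[4]=4, dp[5]=5, dp[6]=6, dp[7]=1
Minimum coins for 7 = 1


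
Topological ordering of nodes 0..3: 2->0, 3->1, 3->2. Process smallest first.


Kahn's algorithm, process smallest node first
Order: [3, 1, 2, 0]


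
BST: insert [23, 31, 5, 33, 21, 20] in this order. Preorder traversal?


Root = 23; build tree by BST insertion.
Preorder traversal: [23, 5, 21, 20, 31, 33]


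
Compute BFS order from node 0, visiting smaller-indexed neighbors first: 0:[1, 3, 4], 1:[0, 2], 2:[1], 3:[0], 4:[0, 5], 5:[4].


BFS queue: start with [0]
Visit order: [0, 1, 3, 4, 2, 5]


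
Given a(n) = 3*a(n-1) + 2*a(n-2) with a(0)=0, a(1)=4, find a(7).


Build bottom-up:
...a(5)=556, a(6)=1980, a(7)=3*1980+2*556=7052


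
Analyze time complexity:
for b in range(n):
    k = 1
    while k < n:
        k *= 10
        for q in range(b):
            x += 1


Per nesting level: O(n) * O(log n) * O(n) [triangular over b] = O(n^2 log n)
Complexity: O(n^2 log n)


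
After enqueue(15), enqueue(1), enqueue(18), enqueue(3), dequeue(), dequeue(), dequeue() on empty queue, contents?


enqueue(15) -> [15]
enqueue(1) -> [15, 1]
enqueue(18) -> [15, 1, 18]
enqueue(3) -> [15, 1, 18, 3]
dequeue() returns 15 -> [1, 18, 3]
dequeue() returns 1 -> [18, 3]
dequeue() returns 18 -> [3]
Final queue (front to back): [3]


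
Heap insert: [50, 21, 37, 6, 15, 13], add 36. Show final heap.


Append 36: [50, 21, 37, 6, 15, 13, 36]
Bubble up: no swaps needed
Result: [50, 21, 37, 6, 15, 13, 36]


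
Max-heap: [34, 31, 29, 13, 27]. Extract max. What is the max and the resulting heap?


Max = 34
Replace root with last, heapify down
Resulting heap: [31, 27, 29, 13]


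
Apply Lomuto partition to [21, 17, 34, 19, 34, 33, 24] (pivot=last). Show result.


Elements <= 24 go left of pivot.
Result: [21, 17, 19, 24, 34, 33, 34], pivot at index 3


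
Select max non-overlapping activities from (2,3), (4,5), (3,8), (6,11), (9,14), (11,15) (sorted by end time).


Greedy: pick earliest-ending, then skip overlaps.
Selected (4 activities): [(2, 3), (4, 5), (6, 11), (11, 15)]


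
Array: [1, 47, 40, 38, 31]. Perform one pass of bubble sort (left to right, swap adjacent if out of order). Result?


After one pass: [1, 40, 38, 31, 47]


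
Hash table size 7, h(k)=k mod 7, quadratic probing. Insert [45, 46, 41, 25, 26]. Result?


Insertions: 45->slot 3; 46->slot 4; 41->slot 6; 25->slot 5; 26->slot 2
Table: [None, None, 26, 45, 46, 25, 41]


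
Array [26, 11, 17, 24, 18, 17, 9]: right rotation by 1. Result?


Right rotate by 1: [9, 26, 11, 17, 24, 18, 17]


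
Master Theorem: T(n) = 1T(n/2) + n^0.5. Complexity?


a=1, b=2, c=0.5. log_2(1)=0 < c=0.5. Case 3: O(n^c) = O(sqrt(n))
Complexity: O(sqrt(n))


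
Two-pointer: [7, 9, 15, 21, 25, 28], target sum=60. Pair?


Two pointers: lo=0, hi=5
No pair sums to 60


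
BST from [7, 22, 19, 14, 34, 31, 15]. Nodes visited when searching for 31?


BST root = 7
Search for 31: compare at each node
Path: [7, 22, 34, 31]


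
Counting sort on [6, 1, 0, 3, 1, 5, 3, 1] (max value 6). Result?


Count array: [1, 3, 0, 2, 0, 1, 1]
Reconstruct: [0, 1, 1, 1, 3, 3, 5, 6]


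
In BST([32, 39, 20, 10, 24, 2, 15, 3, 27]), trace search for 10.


BST root = 32
Search for 10: compare at each node
Path: [32, 20, 10]


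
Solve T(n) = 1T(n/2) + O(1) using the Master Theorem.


a=1, b=2, c=0. log_2(1)=0 = c=0. Case 2: O(n^c log n) = O(log n)
Complexity: O(log n)


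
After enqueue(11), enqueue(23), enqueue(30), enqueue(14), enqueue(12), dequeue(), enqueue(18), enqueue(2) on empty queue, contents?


enqueue(11) -> [11]
enqueue(23) -> [11, 23]
enqueue(30) -> [11, 23, 30]
enqueue(14) -> [11, 23, 30, 14]
enqueue(12) -> [11, 23, 30, 14, 12]
dequeue() returns 11 -> [23, 30, 14, 12]
enqueue(18) -> [23, 30, 14, 12, 18]
enqueue(2) -> [23, 30, 14, 12, 18, 2]
Final queue (front to back): [23, 30, 14, 12, 18, 2]


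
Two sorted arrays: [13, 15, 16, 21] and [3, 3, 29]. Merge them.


Compare heads, take smaller each step.
Merged: [3, 3, 13, 15, 16, 21, 29]


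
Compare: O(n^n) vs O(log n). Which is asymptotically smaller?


logarithmic grows slower than n^n
O(log n) is asymptotically smaller; O(n^n) grows faster


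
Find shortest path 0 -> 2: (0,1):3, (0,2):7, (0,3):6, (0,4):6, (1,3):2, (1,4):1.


Dijkstra from 0:
Distances: {0: 0, 1: 3, 2: 7, 3: 5, 4: 4}
Shortest distance to 2 = 7, path = [0, 2]


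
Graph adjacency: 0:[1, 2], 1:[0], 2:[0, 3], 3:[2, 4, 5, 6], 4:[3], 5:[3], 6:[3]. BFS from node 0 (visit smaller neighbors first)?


BFS queue: start with [0]
Visit order: [0, 1, 2, 3, 4, 5, 6]


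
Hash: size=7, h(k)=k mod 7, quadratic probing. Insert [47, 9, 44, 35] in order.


Insertions: 47->slot 5; 9->slot 2; 44->slot 3; 35->slot 0
Table: [35, None, 9, 44, None, 47, None]


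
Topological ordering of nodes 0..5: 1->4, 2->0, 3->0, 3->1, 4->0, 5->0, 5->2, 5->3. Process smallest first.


Kahn's algorithm, process smallest node first
Order: [5, 2, 3, 1, 4, 0]


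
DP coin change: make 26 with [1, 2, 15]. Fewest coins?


dp[0]=0; dp[i]=1+min(dp[i-c] for c in coins)
...dp[21]=4, dp[22]=5, dp[23]=5, dp[24]=6, dp[25]=6, dp[26]=7
Minimum coins for 26 = 7


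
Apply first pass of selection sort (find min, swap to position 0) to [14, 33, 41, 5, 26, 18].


After one pass: [5, 33, 41, 14, 26, 18]


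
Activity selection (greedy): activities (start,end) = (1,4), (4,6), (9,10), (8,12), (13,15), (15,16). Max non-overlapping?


Greedy: pick earliest-ending, then skip overlaps.
Selected (5 activities): [(1, 4), (4, 6), (9, 10), (13, 15), (15, 16)]


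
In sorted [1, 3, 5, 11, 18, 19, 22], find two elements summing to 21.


Two pointers: lo=0, hi=6
Found pair: (3, 18) summing to 21


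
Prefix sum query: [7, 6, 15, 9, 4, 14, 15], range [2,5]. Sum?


Prefix sums: [0, 7, 13, 28, 37, 41, 55, 70]
Sum[2..5] = prefix[6] - prefix[2] = 55 - 13 = 42


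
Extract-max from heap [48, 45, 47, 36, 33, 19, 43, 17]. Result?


Max = 48
Replace root with last, heapify down
Resulting heap: [47, 45, 43, 36, 33, 19, 17]


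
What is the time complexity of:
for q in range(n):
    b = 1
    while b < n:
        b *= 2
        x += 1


Per nesting level: O(n) * O(log n) = O(n log n)
Complexity: O(n log n)


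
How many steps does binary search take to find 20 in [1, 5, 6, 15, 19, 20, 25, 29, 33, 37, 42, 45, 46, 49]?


Search for 20:
[0,13] mid=6 arr[6]=25
[0,5] mid=2 arr[2]=6
[3,5] mid=4 arr[4]=19
[5,5] mid=5 arr[5]=20
Total: 4 comparisons


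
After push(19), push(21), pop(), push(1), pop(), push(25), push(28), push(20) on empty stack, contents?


push(19) -> [19]
push(21) -> [19, 21]
pop() returns 21 -> [19]
push(1) -> [19, 1]
pop() returns 1 -> [19]
push(25) -> [19, 25]
push(28) -> [19, 25, 28]
push(20) -> [19, 25, 28, 20]
Final stack (bottom to top): [19, 25, 28, 20]
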